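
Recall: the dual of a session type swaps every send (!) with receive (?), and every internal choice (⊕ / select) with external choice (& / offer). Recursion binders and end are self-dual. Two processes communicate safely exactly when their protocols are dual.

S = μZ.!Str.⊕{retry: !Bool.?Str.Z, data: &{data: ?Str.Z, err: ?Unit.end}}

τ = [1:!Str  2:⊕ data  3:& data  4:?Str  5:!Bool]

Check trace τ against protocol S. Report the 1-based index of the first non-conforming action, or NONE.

5

step 1: !Str  match  state: ⊕{retry: !Bool.?Str.μZ.…, data: &{data: ?Str.μZ.…, err: ?Unit.end}}
step 2: ⊕ data  match  state: &{data: ?Str.μZ.…, err: ?Unit.end}
step 3: & data  match  state: ?Str.μZ.…
step 4: ?Str  match  state: μZ.…
step 5: got !Bool, protocol expects !Str  ✗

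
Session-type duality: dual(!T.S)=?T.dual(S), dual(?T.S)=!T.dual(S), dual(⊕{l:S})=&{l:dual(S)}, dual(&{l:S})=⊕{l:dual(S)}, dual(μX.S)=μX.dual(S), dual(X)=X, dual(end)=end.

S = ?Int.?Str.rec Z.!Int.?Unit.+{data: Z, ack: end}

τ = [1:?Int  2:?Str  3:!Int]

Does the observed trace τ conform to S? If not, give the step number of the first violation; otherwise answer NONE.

step 1: ?Int  match  cont: ?Str.rec Z.…
step 2: ?Str  match  cont: rec Z.…
step 3: !Int  match  cont: ?Unit.+{data: rec Z.…, ack: end}
τ conforms to S (length 3)

NONE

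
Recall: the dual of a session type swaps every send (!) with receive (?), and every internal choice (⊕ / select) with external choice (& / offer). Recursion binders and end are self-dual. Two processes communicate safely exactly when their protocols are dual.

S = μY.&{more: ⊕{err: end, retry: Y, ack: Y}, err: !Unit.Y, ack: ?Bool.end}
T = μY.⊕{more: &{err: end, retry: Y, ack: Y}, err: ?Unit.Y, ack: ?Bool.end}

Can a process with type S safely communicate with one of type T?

NO

μY | μY  ✓ (rec unchanged)
  &{more,err,ack} | ⊕{more,err,ack}  ✓ label sets agree
    case more:
      ⊕{err,retry,ack} | &{err,retry,ack}  ✓ label sets agree
        case err:
          end | end  ✓
        case retry:
          Y | Y  ✓
        case ack:
          Y | Y  ✓
    case err:
      !Unit | ?Unit  ✓
        Y | Y  ✓
    case ack:
      ?Bool | ?Bool  ✗ same direction on both sides — not dual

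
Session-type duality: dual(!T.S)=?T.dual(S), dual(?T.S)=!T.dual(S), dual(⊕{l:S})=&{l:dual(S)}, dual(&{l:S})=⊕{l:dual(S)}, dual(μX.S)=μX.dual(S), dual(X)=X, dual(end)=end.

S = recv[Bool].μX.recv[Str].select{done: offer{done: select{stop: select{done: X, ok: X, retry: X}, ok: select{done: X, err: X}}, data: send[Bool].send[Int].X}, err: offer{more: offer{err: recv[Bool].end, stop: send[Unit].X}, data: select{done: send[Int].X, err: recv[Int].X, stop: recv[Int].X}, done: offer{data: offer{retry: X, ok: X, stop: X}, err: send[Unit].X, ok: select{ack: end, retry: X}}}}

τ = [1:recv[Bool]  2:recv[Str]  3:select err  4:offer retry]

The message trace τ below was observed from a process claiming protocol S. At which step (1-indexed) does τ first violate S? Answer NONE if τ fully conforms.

4

step 1: recv[Bool]  ok  residual = μX.…
step 2: recv[Str]  ok  residual = select{done: offer{done: select{stop: select{done: μX.…, ok: μX.…, retry: μX.…}, ok: select{done: μX.…, err: μX.…}}, data: send[Bool].send[Int].μX.…}, err: offer{more: offer{err: recv[Bool].end, stop: send[Unit].μX.…}, data: select{done: send[Int].μX.…, err: recv[Int].μX.…, stop: recv[Int].μX.…}, done: offer{data: offer{retry: μX.…, ok: μX.…, stop: μX.…}, err: send[Unit].μX.…, ok: select{ack: end, retry: μX.…}}}}
step 3: select err  ok  residual = offer{more: offer{err: recv[Bool].end, stop: send[Unit].μX.…}, data: select{done: send[Int].μX.…, err: recv[Int].μX.…, stop: recv[Int].μX.…}, done: offer{data: offer{retry: μX.…, ok: μX.…, stop: μX.…}, err: send[Unit].μX.…, ok: select{ack: end, retry: μX.…}}}
step 4: got offer retry, protocol expects offer more or offer data or offer done  ✗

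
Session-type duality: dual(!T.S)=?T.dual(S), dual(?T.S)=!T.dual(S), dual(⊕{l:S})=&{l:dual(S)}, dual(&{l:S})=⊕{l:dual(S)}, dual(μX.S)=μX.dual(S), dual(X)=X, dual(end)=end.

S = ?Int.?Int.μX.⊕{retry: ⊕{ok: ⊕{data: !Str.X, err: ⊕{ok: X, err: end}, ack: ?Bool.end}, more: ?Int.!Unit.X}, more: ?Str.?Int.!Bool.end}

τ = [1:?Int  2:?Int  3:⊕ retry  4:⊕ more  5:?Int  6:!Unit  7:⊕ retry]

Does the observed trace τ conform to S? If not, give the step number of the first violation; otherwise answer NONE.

[1] ?Int  ok  now at ?Int.μX.…
[2] ?Int  ok  now at μX.…
[3] ⊕ retry  ok  now at ⊕{ok: ⊕{data: !Str.μX.…, err: ⊕{ok: μX.…, err: end}, ack: ?Bool.end}, more: ?Int.!Unit.μX.…}
[4] ⊕ more  ok  now at ?Int.!Unit.μX.…
[5] ?Int  ok  now at !Unit.μX.…
[6] !Unit  ok  now at μX.…
[7] ⊕ retry  ok  now at ⊕{ok: ⊕{data: !Str.μX.…, err: ⊕{ok: μX.…, err: end}, ack: ?Bool.end}, more: ?Int.!Unit.μX.…}
τ conforms to S (length 7)

NONE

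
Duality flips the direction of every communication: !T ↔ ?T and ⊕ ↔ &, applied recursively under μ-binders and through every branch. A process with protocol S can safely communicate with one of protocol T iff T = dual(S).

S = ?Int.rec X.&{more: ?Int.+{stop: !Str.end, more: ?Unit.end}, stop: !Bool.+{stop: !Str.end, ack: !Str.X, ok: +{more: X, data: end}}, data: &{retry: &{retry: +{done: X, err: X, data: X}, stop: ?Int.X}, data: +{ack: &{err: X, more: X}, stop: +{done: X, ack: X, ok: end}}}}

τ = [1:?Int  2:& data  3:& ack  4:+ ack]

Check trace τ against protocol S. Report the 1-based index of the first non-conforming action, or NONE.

3

@1 ?Int  ✓  residual = rec X.…
@2 & data  ✓  residual = &{retry: &{retry: +{done: rec X.…, err: rec X.…, data: rec X.…}, stop: ?Int.rec X.…}, data: +{ack: &{err: rec X.…, more: rec X.…}, stop: +{done: rec X.…, ack: rec X.…, ok: end}}}
@3 got & ack, protocol expects & retry or & data  ✗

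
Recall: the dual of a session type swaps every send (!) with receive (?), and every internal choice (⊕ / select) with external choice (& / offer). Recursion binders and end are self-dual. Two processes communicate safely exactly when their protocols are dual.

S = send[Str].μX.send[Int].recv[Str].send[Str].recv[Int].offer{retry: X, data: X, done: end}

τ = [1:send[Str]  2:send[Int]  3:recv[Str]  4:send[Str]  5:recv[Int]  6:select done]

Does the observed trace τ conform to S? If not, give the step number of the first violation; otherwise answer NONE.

[1] send[Str]  match  now at μX.…
[2] send[Int]  match  now at recv[Str].send[Str].recv[Int].offer{retry: μX.…, data: μX.…, done: end}
[3] recv[Str]  match  now at send[Str].recv[Int].offer{retry: μX.…, data: μX.…, done: end}
[4] send[Str]  match  now at recv[Int].offer{retry: μX.…, data: μX.…, done: end}
[5] recv[Int]  match  now at offer{retry: μX.…, data: μX.…, done: end}
[6] got select done, protocol expects offer retry or offer data or offer done  ✗

6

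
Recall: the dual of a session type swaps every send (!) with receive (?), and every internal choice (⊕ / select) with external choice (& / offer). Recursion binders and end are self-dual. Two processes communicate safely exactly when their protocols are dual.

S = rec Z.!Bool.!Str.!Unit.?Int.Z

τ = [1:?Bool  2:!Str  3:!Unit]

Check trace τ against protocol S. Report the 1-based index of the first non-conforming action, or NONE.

1

@1 got ?Bool, protocol expects !Bool  ✗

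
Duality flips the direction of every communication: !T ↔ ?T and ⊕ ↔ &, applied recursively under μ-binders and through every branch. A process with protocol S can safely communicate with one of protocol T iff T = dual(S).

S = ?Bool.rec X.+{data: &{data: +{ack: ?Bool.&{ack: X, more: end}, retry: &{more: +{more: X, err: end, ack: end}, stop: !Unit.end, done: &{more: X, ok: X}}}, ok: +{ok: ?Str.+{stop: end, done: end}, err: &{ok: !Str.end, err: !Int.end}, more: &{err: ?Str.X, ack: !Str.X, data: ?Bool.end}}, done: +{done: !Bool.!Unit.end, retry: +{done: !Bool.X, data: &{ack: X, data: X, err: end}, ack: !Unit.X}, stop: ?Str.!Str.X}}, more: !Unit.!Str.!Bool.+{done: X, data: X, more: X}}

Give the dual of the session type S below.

!Bool.rec X.&{data: +{data: &{ack: !Bool.+{ack: X, more: end}, retry: +{more: &{more: X, err: end, ack: end}, stop: ?Unit.end, done: +{more: X, ok: X}}}, ok: &{ok: !Str.&{stop: end, done: end}, err: +{ok: ?Str.end, err: ?Int.end}, more: +{err: !Str.X, ack: ?Str.X, data: !Bool.end}}, done: &{done: ?Bool.?Unit.end, retry: &{done: ?Bool.X, data: +{ack: X, data: X, err: end}, ack: ?Unit.X}, stop: !Str.?Str.X}}, more: ?Unit.?Str.?Bool.&{done: X, data: X, more: X}}

?Bool = !Bool
  rec X = rec X  (μ self-dual)
    +{data,more} = &{data,more}  (⊕→&)
      case data:
        &{data,ok,done} = +{data,ok,done}  (offer→select)
          case data:
            +{ack,retry} = &{ack,retry}  (⊕→&)
              case ack:
                ?Bool = !Bool
                  &{ack,more} = +{ack,more}  (offer→select)
                    case ack:
                      X self-dual
                    case more:
                      end self-dual
              case retry:
                &{more,stop,done} = +{more,stop,done}  (offer→select)
                  case more:
                    +{more,err,ack} = &{more,err,ack}  (⊕→&)
                      case more:
                        X self-dual
                      case err:
                        end self-dual
                      case ack:
                        end self-dual
                  case stop:
                    !Unit = ?Unit
                      end self-dual
                  case done:
                    &{more,ok} = +{more,ok}  (offer→select)
                      case more:
                        X self-dual
                      case ok:
                        X self-dual
          case ok:
            +{ok,err,more} = &{ok,err,more}  (⊕→&)
              case ok:
                ?Str = !Str
                  +{stop,done} = &{stop,done}  (⊕→&)
                    case stop:
                      end self-dual
                    case done:
                      end self-dual
              case err:
                &{ok,err} = +{ok,err}  (offer→select)
                  case ok:
                    !Str = ?Str
                      end self-dual
                  case err:
                    !Int = ?Int
                      end self-dual
              case more:
                &{err,ack,data} = +{err,ack,data}  (offer→select)
                  case err:
                    ?Str = !Str
                      X self-dual
                  case ack:
                    !Str = ?Str
                      X self-dual
                  case data:
                    ?Bool = !Bool
                      end self-dual
          case done:
            +{done,retry,stop} = &{done,retry,stop}  (⊕→&)
              case done:
                !Bool = ?Bool
                  !Unit = ?Unit
                    end self-dual
              case retry:
                +{done,data,ack} = &{done,data,ack}  (⊕→&)
                  case done:
                    !Bool = ?Bool
                      X self-dual
                  case data:
                    &{ack,data,err} = +{ack,data,err}  (offer→select)
                      case ack:
                        X self-dual
                      case data:
                        X self-dual
                      case err:
                        end self-dual
                  case ack:
                    !Unit = ?Unit
                      X self-dual
              case stop:
                ?Str = !Str
                  !Str = ?Str
                    X self-dual
      case more:
        !Unit = ?Unit
          !Str = ?Str
            !Bool = ?Bool
              +{done,data,more} = &{done,data,more}  (⊕→&)
                case done:
                  X self-dual
                case data:
                  X self-dual
                case more:
                  X self-dual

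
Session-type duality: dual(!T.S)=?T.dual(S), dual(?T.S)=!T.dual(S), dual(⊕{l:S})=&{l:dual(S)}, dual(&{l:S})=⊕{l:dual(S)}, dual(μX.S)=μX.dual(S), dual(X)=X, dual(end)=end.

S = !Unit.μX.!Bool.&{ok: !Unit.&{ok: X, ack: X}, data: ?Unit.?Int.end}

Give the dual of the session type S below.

?Unit.μX.?Bool.⊕{ok: ?Unit.⊕{ok: X, ack: X}, data: !Unit.!Int.end}

!Unit = ?Unit
  μX = μX  (μ self-dual)
    !Bool = ?Bool
      &{ok,data} = ⊕{ok,data}  (external→internal)
        • ok:
          !Unit = ?Unit
            &{ok,ack} = ⊕{ok,ack}  (external→internal)
              • ok:
                X ↦ X
              • ack:
                X ↦ X
        • data:
          ?Unit = !Unit
            ?Int = !Int
              end ↦ end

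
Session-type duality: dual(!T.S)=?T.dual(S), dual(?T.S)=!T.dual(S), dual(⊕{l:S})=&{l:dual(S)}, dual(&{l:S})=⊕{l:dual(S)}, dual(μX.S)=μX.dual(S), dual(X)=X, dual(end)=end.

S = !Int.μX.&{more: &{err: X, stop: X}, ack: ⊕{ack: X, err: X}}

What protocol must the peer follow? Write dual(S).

!Int ↦ ?Int
  μX ↦ μX  (μ self-dual)
    &{more,ack} ↦ ⊕{more,ack}  (offer→select)
      • more:
        &{err,stop} ↦ ⊕{err,stop}  (offer→select)
          • err:
            X ↦ X
          • stop:
            X ↦ X
      • ack:
        ⊕{ack,err} ↦ &{ack,err}  (⊕→&)
          • ack:
            X ↦ X
          • err:
            X ↦ X

?Int.μX.⊕{more: ⊕{err: X, stop: X}, ack: &{ack: X, err: X}}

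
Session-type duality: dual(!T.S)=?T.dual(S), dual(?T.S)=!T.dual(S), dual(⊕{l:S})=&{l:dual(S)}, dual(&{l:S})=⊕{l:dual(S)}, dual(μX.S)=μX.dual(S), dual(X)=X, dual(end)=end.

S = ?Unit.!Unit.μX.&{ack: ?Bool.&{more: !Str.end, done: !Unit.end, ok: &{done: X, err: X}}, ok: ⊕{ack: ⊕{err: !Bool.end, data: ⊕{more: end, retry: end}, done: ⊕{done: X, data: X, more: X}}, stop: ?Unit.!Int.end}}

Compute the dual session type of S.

?Unit ↦ !Unit
  !Unit ↦ ?Unit
    μX ↦ μX  (binder kept)
      &{ack,ok} ↦ ⊕{ack,ok}  (external→internal)
        • ack:
          ?Bool ↦ !Bool
            &{more,done,ok} ↦ ⊕{more,done,ok}  (external→internal)
              • more:
                !Str ↦ ?Str
                  dual(end) = end
              • done:
                !Unit ↦ ?Unit
                  dual(end) = end
              • ok:
                &{done,err} ↦ ⊕{done,err}  (external→internal)
                  • done:
                    dual(X) = X
                  • err:
                    dual(X) = X
        • ok:
          ⊕{ack,stop} ↦ &{ack,stop}  (⊕→&)
            • ack:
              ⊕{err,data,done} ↦ &{err,data,done}  (⊕→&)
                • err:
                  !Bool ↦ ?Bool
                    dual(end) = end
                • data:
                  ⊕{more,retry} ↦ &{more,retry}  (⊕→&)
                    • more:
                      dual(end) = end
                    • retry:
                      dual(end) = end
                • done:
                  ⊕{done,data,more} ↦ &{done,data,more}  (⊕→&)
                    • done:
                      dual(X) = X
                    • data:
                      dual(X) = X
                    • more:
                      dual(X) = X
            • stop:
              ?Unit ↦ !Unit
                !Int ↦ ?Int
                  dual(end) = end

!Unit.?Unit.μX.⊕{ack: !Bool.⊕{more: ?Str.end, done: ?Unit.end, ok: ⊕{done: X, err: X}}, ok: &{ack: &{err: ?Bool.end, data: &{more: end, retry: end}, done: &{done: X, data: X, more: X}}, stop: !Unit.?Int.end}}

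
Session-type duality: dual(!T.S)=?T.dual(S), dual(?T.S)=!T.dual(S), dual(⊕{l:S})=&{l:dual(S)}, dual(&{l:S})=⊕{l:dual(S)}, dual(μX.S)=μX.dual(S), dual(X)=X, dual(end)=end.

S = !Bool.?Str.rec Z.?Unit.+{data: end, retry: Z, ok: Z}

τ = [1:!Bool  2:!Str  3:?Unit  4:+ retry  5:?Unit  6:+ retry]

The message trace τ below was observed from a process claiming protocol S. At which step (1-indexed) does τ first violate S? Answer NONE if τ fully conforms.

2

@1 !Bool  ✓  now at ?Str.rec Z.…
@2 got !Str, protocol expects ?Str  ✗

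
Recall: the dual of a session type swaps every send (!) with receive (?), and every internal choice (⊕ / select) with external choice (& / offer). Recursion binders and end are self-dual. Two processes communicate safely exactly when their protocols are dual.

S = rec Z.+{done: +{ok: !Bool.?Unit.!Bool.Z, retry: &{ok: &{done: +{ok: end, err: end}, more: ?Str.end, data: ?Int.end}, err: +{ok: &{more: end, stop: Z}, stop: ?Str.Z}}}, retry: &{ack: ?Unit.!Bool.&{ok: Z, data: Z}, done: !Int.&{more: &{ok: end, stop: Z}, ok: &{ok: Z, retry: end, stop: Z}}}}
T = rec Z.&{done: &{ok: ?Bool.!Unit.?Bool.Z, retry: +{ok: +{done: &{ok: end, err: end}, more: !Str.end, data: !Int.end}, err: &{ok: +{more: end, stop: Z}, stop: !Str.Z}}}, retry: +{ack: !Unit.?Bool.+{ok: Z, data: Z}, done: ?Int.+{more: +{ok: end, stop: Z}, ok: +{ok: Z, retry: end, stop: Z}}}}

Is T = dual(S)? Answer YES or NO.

rec Z ‖ rec Z  ok (binder kept)
  +{done,retry} ‖ &{done,retry}  ok label sets agree
    • done:
      +{ok,retry} ‖ &{ok,retry}  ok label sets agree
        • ok:
          !Bool ‖ ?Bool  ok
            ?Unit ‖ !Unit  ok
              !Bool ‖ ?Bool  ok
                Z ‖ Z  ok
        • retry:
          &{ok,err} ‖ +{ok,err}  ok label sets agree
            • ok:
              &{done,more,data} ‖ +{done,more,data}  ok label sets agree
                • done:
                  +{ok,err} ‖ &{ok,err}  ok label sets agree
                    • ok:
                      end ‖ end  ok
                    • err:
                      end ‖ end  ok
                • more:
                  ?Str ‖ !Str  ok
                    end ‖ end  ok
                • data:
                  ?Int ‖ !Int  ok
                    end ‖ end  ok
            • err:
              +{ok,stop} ‖ &{ok,stop}  ok label sets agree
                • ok:
                  &{more,stop} ‖ +{more,stop}  ok label sets agree
                    • more:
                      end ‖ end  ok
                    • stop:
                      Z ‖ Z  ok
                • stop:
                  ?Str ‖ !Str  ok
                    Z ‖ Z  ok
    • retry:
      &{ack,done} ‖ +{ack,done}  ok label sets agree
        • ack:
          ?Unit ‖ !Unit  ok
            !Bool ‖ ?Bool  ok
              &{ok,data} ‖ +{ok,data}  ok label sets agree
                • ok:
                  Z ‖ Z  ok
                • data:
                  Z ‖ Z  ok
        • done:
          !Int ‖ ?Int  ok
            &{more,ok} ‖ +{more,ok}  ok label sets agree
              • more:
                &{ok,stop} ‖ +{ok,stop}  ok label sets agree
                  • ok:
                    end ‖ end  ok
                  • stop:
                    Z ‖ Z  ok
              • ok:
                &{ok,retry,stop} ‖ +{ok,retry,stop}  ok label sets agree
                  • ok:
                    Z ‖ Z  ok
                  • retry:
                    end ‖ end  ok
                  • stop:
                    Z ‖ Z  ok

YES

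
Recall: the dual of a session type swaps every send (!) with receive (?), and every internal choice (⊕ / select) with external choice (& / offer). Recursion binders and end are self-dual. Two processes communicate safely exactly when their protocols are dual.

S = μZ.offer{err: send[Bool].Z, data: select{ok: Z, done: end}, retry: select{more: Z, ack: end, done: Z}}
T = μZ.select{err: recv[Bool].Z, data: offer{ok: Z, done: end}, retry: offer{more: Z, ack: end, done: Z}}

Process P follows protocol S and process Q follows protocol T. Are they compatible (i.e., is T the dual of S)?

YES

μZ vs μZ  match (binder kept)
  offer{err,data,retry} vs select{err,data,retry}  match same labels
    case err:
      send[Bool] vs recv[Bool]  match
        Z vs Z  match
    case data:
      select{ok,done} vs offer{ok,done}  match same labels
        case ok:
          Z vs Z  match
        case done:
          end vs end  match
    case retry:
      select{more,ack,done} vs offer{more,ack,done}  match same labels
        case more:
          Z vs Z  match
        case ack:
          end vs end  match
        case done:
          Z vs Z  match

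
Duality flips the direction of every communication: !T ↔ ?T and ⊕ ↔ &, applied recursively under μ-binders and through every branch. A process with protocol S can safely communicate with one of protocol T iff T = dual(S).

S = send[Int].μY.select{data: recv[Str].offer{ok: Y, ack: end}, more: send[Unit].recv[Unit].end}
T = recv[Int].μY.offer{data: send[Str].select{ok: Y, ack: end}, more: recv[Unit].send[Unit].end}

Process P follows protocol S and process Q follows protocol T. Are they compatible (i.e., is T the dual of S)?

send[Int] vs recv[Int]  ok
  μY vs μY  ok (binder kept)
    select{data,more} vs offer{data,more}  ok label sets agree
      case data:
        recv[Str] vs send[Str]  ok
          offer{ok,ack} vs select{ok,ack}  ok label sets agree
            case ok:
              Y vs Y  ok
            case ack:
              end vs end  ok
      case more:
        send[Unit] vs recv[Unit]  ok
          recv[Unit] vs send[Unit]  ok
            end vs end  ok

YES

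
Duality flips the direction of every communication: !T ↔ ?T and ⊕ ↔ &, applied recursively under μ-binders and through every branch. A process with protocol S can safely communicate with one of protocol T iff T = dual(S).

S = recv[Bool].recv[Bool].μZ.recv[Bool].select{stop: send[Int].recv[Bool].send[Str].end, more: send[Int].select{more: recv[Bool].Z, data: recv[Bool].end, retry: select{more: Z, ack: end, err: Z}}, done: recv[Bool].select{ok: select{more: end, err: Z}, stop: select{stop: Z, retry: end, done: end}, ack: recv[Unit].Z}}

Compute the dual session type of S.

send[Bool].send[Bool].μZ.send[Bool].offer{stop: recv[Int].send[Bool].recv[Str].end, more: recv[Int].offer{more: send[Bool].Z, data: send[Bool].end, retry: offer{more: Z, ack: end, err: Z}}, done: send[Bool].offer{ok: offer{more: end, err: Z}, stop: offer{stop: Z, retry: end, done: end}, ack: send[Unit].Z}}

recv[Bool] ↦ send[Bool]
  recv[Bool] ↦ send[Bool]
    μZ ↦ μZ  (binder kept)
      recv[Bool] ↦ send[Bool]
        select{stop,more,done} ↦ offer{stop,more,done}  (⊕→&)
          case stop:
            send[Int] ↦ recv[Int]
              recv[Bool] ↦ send[Bool]
                send[Str] ↦ recv[Str]
                  dual(end) = end
          case more:
            send[Int] ↦ recv[Int]
              select{more,data,retry} ↦ offer{more,data,retry}  (⊕→&)
                case more:
                  recv[Bool] ↦ send[Bool]
                    dual(Z) = Z
                case data:
                  recv[Bool] ↦ send[Bool]
                    dual(end) = end
                case retry:
                  select{more,ack,err} ↦ offer{more,ack,err}  (⊕→&)
                    case more:
                      dual(Z) = Z
                    case ack:
                      dual(end) = end
                    case err:
                      dual(Z) = Z
          case done:
            recv[Bool] ↦ send[Bool]
              select{ok,stop,ack} ↦ offer{ok,stop,ack}  (⊕→&)
                case ok:
                  select{more,err} ↦ offer{more,err}  (⊕→&)
                    case more:
                      dual(end) = end
                    case err:
                      dual(Z) = Z
                case stop:
                  select{stop,retry,done} ↦ offer{stop,retry,done}  (⊕→&)
                    case stop:
                      dual(Z) = Z
                    case retry:
                      dual(end) = end
                    case done:
                      dual(end) = end
                case ack:
                  recv[Unit] ↦ send[Unit]
                    dual(Z) = Z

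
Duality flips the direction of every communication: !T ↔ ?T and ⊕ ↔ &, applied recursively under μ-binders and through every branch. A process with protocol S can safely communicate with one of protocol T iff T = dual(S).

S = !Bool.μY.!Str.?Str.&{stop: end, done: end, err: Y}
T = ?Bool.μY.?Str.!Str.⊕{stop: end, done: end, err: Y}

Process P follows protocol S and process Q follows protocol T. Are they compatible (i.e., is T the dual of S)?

!Bool vs ?Bool  ✓
  μY vs μY  ✓ (binder kept)
    !Str vs ?Str  ✓
      ?Str vs !Str  ✓
        &{stop,done,err} vs ⊕{stop,done,err}  ✓ same labels
          [stop]
            end vs end  ✓
          [done]
            end vs end  ✓
          [err]
            Y vs Y  ✓

YES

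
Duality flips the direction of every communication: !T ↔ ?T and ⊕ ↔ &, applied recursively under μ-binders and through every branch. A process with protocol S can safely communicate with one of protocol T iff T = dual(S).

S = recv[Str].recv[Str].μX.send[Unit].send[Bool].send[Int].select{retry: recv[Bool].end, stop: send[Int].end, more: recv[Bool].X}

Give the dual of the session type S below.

send[Str].send[Str].μX.recv[Unit].recv[Bool].recv[Int].offer{retry: send[Bool].end, stop: recv[Int].end, more: send[Bool].X}

recv[Str] → send[Str]
  recv[Str] → send[Str]
    μX → μX  (rec unchanged)
      send[Unit] → recv[Unit]
        send[Bool] → recv[Bool]
          send[Int] → recv[Int]
            select{retry,stop,more} → offer{retry,stop,more}  (internal→external)
              [retry]
                recv[Bool] → send[Bool]
                  dual(end) = end
              [stop]
                send[Int] → recv[Int]
                  dual(end) = end
              [more]
                recv[Bool] → send[Bool]
                  dual(X) = X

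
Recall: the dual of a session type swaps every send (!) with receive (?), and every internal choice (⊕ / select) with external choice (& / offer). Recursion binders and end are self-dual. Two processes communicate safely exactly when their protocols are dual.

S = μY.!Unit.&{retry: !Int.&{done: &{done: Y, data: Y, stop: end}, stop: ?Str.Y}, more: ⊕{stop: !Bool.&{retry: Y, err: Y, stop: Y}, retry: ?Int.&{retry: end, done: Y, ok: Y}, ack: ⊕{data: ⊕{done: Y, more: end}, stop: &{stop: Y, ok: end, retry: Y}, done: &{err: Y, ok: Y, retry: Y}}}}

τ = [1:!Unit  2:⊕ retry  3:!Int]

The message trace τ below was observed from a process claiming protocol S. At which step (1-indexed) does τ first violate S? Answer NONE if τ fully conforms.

2

[1] !Unit  ✓  state: &{retry: !Int.&{done: &{done: μY.…, data: μY.…, stop: end}, stop: ?Str.μY.…}, more: ⊕{stop: !Bool.&{retry: μY.…, err: μY.…, stop: μY.…}, retry: ?Int.&{retry: end, done: μY.…, ok: μY.…}, ack: ⊕{data: ⊕{done: μY.…, more: end}, stop: &{stop: μY.…, ok: end, retry: μY.…}, done: &{err: μY.…, ok: μY.…, retry: μY.…}}}}
[2] got ⊕ retry, protocol expects & retry or & more  ✗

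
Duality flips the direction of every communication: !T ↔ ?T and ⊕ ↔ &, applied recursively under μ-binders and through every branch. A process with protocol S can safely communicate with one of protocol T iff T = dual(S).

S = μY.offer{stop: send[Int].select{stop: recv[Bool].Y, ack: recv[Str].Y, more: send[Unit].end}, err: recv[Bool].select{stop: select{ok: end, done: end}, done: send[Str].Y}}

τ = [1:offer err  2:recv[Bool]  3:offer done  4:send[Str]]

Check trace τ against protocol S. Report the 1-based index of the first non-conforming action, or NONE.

@1 offer err  ✓  residual = recv[Bool].select{stop: select{ok: end, done: end}, done: send[Str].μY.…}
@2 recv[Bool]  ✓  residual = select{stop: select{ok: end, done: end}, done: send[Str].μY.…}
@3 got offer done, protocol expects select stop or select done  ✗

3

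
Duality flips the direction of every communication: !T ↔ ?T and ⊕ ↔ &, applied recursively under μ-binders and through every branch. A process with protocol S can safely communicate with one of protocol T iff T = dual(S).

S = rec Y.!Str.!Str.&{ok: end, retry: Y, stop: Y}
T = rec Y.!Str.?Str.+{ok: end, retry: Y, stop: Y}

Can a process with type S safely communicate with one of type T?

rec Y | rec Y  ok (binder kept)
  !Str | !Str  ✗ same direction on both sides — not dual

NO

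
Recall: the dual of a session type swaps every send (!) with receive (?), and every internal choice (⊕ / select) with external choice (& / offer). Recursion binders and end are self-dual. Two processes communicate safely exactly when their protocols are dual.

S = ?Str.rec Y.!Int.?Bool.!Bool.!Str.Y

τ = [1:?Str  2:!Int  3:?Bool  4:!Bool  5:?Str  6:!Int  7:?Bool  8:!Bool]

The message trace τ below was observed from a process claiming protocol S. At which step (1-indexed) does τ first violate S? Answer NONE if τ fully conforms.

5

@1 ?Str  ✓  cont: rec Y.…
@2 !Int  ✓  cont: ?Bool.!Bool.!Str.rec Y.…
@3 ?Bool  ✓  cont: !Bool.!Str.rec Y.…
@4 !Bool  ✓  cont: !Str.rec Y.…
@5 got ?Str, protocol expects !Str  ✗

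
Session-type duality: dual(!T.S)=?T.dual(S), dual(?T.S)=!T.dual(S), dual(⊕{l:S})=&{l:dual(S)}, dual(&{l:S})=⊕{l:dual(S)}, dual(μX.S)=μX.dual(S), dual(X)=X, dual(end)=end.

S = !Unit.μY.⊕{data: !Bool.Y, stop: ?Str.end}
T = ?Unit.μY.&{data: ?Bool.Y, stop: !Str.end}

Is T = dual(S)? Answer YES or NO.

!Unit | ?Unit  match
  μY | μY  match (μ self-dual)
    ⊕{data,stop} | &{data,stop}  match label sets agree
      • data:
        !Bool | ?Bool  match
          Y | Y  match
      • stop:
        ?Str | !Str  match
          end | end  match

YES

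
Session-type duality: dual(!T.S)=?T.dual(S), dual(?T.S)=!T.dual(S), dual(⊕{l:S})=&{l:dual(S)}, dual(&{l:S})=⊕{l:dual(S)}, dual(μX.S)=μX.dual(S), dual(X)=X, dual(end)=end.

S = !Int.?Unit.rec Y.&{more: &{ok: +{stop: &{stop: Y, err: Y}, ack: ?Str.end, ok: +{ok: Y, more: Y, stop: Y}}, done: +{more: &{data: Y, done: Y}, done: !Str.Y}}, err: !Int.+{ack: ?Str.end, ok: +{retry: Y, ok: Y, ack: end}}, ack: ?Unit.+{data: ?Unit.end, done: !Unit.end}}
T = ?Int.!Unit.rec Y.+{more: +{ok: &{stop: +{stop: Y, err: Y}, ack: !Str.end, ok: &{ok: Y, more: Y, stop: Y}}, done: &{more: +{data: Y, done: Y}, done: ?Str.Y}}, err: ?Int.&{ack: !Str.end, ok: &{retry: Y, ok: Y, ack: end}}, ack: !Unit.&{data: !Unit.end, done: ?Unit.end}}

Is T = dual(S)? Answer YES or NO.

YES

!Int ‖ ?Int  ✓
  ?Unit ‖ !Unit  ✓
    rec Y ‖ rec Y  ✓ (binder kept)
      &{more,err,ack} ‖ +{more,err,ack}  ✓ same labels
        case more:
          &{ok,done} ‖ +{ok,done}  ✓ same labels
            case ok:
              +{stop,ack,ok} ‖ &{stop,ack,ok}  ✓ same labels
                case stop:
                  &{stop,err} ‖ +{stop,err}  ✓ same labels
                    case stop:
                      Y ‖ Y  ✓
                    case err:
                      Y ‖ Y  ✓
                case ack:
                  ?Str ‖ !Str  ✓
                    end ‖ end  ✓
                case ok:
                  +{ok,more,stop} ‖ &{ok,more,stop}  ✓ same labels
                    case ok:
                      Y ‖ Y  ✓
                    case more:
                      Y ‖ Y  ✓
                    case stop:
                      Y ‖ Y  ✓
            case done:
              +{more,done} ‖ &{more,done}  ✓ same labels
                case more:
                  &{data,done} ‖ +{data,done}  ✓ same labels
                    case data:
                      Y ‖ Y  ✓
                    case done:
                      Y ‖ Y  ✓
                case done:
                  !Str ‖ ?Str  ✓
                    Y ‖ Y  ✓
        case err:
          !Int ‖ ?Int  ✓
            +{ack,ok} ‖ &{ack,ok}  ✓ same labels
              case ack:
                ?Str ‖ !Str  ✓
                  end ‖ end  ✓
              case ok:
                +{retry,ok,ack} ‖ &{retry,ok,ack}  ✓ same labels
                  case retry:
                    Y ‖ Y  ✓
                  case ok:
                    Y ‖ Y  ✓
                  case ack:
                    end ‖ end  ✓
        case ack:
          ?Unit ‖ !Unit  ✓
            +{data,done} ‖ &{data,done}  ✓ same labels
              case data:
                ?Unit ‖ !Unit  ✓
                  end ‖ end  ✓
              case done:
                !Unit ‖ ?Unit  ✓
                  end ‖ end  ✓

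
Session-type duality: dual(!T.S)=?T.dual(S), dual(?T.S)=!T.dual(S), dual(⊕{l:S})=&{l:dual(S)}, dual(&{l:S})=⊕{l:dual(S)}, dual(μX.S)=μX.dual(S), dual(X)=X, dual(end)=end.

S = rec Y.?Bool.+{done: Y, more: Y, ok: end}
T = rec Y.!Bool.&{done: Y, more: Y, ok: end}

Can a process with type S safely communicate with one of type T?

YES

rec Y | rec Y  ok (μ self-dual)
  ?Bool | !Bool  ok
    +{done,more,ok} | &{done,more,ok}  ok same labels
      [done]
        Y | Y  ok
      [more]
        Y | Y  ok
      [ok]
        end | end  ok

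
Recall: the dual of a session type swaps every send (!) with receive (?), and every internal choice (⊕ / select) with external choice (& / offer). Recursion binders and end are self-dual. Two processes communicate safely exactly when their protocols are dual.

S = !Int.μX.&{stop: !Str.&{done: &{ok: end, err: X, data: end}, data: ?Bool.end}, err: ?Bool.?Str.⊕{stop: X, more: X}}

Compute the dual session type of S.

?Int.μX.⊕{stop: ?Str.⊕{done: ⊕{ok: end, err: X, data: end}, data: !Bool.end}, err: !Bool.!Str.&{stop: X, more: X}}

!Int ↦ ?Int
  μX ↦ μX  (μ self-dual)
    &{stop,err} ↦ ⊕{stop,err}  (external→internal)
      case stop:
        !Str ↦ ?Str
          &{done,data} ↦ ⊕{done,data}  (external→internal)
            case done:
              &{ok,err,data} ↦ ⊕{ok,err,data}  (external→internal)
                case ok:
                  dual(end) = end
                case err:
                  dual(X) = X
                case data:
                  dual(end) = end
            case data:
              ?Bool ↦ !Bool
                dual(end) = end
      case err:
        ?Bool ↦ !Bool
          ?Str ↦ !Str
            ⊕{stop,more} ↦ &{stop,more}  (select→offer)
              case stop:
                dual(X) = X
              case more:
                dual(X) = X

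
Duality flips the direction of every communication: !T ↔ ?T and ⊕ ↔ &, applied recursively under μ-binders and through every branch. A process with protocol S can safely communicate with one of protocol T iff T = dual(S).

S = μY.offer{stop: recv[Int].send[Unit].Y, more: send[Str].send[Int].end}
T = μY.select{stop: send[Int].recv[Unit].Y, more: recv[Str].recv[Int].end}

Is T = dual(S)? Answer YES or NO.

YES

μY | μY  match (rec unchanged)
  offer{stop,more} | select{stop,more}  match label sets agree
    [stop]
      recv[Int] | send[Int]  match
        send[Unit] | recv[Unit]  match
          Y | Y  match
    [more]
      send[Str] | recv[Str]  match
        send[Int] | recv[Int]  match
          end | end  match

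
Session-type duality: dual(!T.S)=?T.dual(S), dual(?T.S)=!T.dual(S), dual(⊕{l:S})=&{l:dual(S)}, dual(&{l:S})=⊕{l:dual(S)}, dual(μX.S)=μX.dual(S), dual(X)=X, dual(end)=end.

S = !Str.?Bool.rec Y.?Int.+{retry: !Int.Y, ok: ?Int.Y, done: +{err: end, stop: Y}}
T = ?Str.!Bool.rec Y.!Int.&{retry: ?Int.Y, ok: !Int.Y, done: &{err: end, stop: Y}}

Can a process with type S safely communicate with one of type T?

!Str vs ?Str  match
  ?Bool vs !Bool  match
    rec Y vs rec Y  match (μ self-dual)
      ?Int vs !Int  match
        +{retry,ok,done} vs &{retry,ok,done}  match same labels
          case retry:
            !Int vs ?Int  match
              Y vs Y  match
          case ok:
            ?Int vs !Int  match
              Y vs Y  match
          case done:
            +{err,stop} vs &{err,stop}  match same labels
              case err:
                end vs end  match
              case stop:
                Y vs Y  match

YES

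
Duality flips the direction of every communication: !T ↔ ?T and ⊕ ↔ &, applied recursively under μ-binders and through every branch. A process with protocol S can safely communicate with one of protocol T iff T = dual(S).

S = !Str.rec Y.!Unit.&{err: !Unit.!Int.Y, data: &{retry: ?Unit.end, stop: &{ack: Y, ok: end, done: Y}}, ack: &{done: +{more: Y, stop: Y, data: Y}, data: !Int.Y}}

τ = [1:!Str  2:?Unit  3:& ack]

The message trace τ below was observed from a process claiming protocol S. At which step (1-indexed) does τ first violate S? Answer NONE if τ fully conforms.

2

@1 !Str  ok  cont: rec Y.…
@2 got ?Unit, protocol expects !Unit  ✗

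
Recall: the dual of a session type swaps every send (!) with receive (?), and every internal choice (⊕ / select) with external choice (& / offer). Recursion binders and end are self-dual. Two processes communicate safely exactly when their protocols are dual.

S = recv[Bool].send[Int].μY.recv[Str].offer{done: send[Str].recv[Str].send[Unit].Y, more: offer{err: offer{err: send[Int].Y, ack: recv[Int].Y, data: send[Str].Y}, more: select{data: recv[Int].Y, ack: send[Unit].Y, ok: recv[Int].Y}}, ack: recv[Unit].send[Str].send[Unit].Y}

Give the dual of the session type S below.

recv[Bool] → send[Bool]
  send[Int] → recv[Int]
    μY → μY  (μ self-dual)
      recv[Str] → send[Str]
        offer{done,more,ack} → select{done,more,ack}  (offer→select)
          • done:
            send[Str] → recv[Str]
              recv[Str] → send[Str]
                send[Unit] → recv[Unit]
                  Y self-dual
          • more:
            offer{err,more} → select{err,more}  (offer→select)
              • err:
                offer{err,ack,data} → select{err,ack,data}  (offer→select)
                  • err:
                    send[Int] → recv[Int]
                      Y self-dual
                  • ack:
                    recv[Int] → send[Int]
                      Y self-dual
                  • data:
                    send[Str] → recv[Str]
                      Y self-dual
              • more:
                select{data,ack,ok} → offer{data,ack,ok}  (⊕→&)
                  • data:
                    recv[Int] → send[Int]
                      Y self-dual
                  • ack:
                    send[Unit] → recv[Unit]
                      Y self-dual
                  • ok:
                    recv[Int] → send[Int]
                      Y self-dual
          • ack:
            recv[Unit] → send[Unit]
              send[Str] → recv[Str]
                send[Unit] → recv[Unit]
                  Y self-dual

send[Bool].recv[Int].μY.send[Str].select{done: recv[Str].send[Str].recv[Unit].Y, more: select{err: select{err: recv[Int].Y, ack: send[Int].Y, data: recv[Str].Y}, more: offer{data: send[Int].Y, ack: recv[Unit].Y, ok: send[Int].Y}}, ack: send[Unit].recv[Str].recv[Unit].Y}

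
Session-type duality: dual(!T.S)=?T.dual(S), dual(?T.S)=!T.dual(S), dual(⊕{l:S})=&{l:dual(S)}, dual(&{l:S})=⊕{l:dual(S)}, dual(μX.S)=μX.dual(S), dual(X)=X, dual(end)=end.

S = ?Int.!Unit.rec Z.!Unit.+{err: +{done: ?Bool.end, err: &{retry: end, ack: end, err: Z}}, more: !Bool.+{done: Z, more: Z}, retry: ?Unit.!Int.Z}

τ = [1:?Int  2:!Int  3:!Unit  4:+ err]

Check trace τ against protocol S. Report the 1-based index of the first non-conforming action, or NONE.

step 1: ?Int  ok  cont: !Unit.rec Z.…
step 2: got !Int, protocol expects !Unit  ✗

2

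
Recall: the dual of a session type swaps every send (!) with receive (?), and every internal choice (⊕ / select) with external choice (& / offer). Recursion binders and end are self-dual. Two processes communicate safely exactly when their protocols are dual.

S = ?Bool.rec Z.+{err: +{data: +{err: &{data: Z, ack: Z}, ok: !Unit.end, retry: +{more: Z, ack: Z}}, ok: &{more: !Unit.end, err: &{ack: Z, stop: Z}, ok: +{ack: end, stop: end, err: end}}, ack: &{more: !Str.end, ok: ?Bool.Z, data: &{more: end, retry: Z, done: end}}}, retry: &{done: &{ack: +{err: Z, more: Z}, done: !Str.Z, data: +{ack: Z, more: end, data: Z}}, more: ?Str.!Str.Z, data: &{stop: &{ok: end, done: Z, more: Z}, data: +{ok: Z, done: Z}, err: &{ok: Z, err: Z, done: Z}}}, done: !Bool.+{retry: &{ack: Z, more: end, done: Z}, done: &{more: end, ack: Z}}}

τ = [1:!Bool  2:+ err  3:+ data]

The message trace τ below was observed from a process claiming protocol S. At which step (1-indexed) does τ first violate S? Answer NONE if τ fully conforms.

1

[1] got !Bool, protocol expects ?Bool  ✗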